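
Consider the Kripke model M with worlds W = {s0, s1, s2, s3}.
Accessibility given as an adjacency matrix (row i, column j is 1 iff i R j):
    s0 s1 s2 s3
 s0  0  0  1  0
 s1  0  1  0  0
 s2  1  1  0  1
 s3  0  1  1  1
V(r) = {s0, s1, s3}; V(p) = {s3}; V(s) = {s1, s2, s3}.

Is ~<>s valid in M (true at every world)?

Recall that <>ψ holds at a world iff ψ holds at some accessible world.
Let φ = ~<>s. Evaluate φ at each world:
  s0 (successors {s2}): φ is false.
  s1 (successors {s1}): φ is false.
  s2 (successors {s0, s1, s3}): φ is false.
  s3 (successors {s1, s2, s3}): φ is false.
Detail at s0 (counterexample):
  At s0: <>s is true, so ~<>s is false.
    At s0: <>s requires s at some successor in {s2}.
      s holds at s2, so <>s is true at s0.

No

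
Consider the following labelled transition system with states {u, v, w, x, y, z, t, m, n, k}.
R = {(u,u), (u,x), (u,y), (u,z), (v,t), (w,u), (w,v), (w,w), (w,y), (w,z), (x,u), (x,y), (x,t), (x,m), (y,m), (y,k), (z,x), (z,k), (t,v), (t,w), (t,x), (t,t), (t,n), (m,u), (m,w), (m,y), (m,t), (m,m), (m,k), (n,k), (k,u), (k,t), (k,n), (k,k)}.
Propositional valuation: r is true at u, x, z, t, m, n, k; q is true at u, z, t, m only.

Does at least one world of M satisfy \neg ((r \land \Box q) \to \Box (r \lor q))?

Let φ = \neg ((r \land \Box q) \to \Box (r \lor q)). Evaluate φ at each world:
  u (successors {u, x, y, z}): φ is false.
  v (successors {t}): φ is false.
  w (successors {u, v, w, y, z}): φ is false.
  x (successors {u, y, t, m}): φ is false.
  y (successors {m, k}): φ is false.
  z (successors {x, k}): φ is false.
  t (successors {v, w, x, t, n}): φ is false.
  m (successors {u, w, y, t, m, k}): φ is false.
  n (successors {k}): φ is false.
  k (successors {u, t, n, k}): φ is false.
For instance, at m:
  At m: (r \land \Box q) \to \Box (r \lor q) is true, so \neg ((r \land \Box q) \to \Box (r \lor q)) is false.
    At m: r \land \Box q is false, \Box (r \lor q) is false, so (r \land \Box q) \to \Box (r \lor q) is true.
      At m: r is true, \Box q is false, so r \land \Box q is false.
      At m: \Box (r \lor q) requires r \lor q at every successor {u, w, y, t, m, k}.
        r \lor q fails at w, so \Box (r \lor q) is false at m.

No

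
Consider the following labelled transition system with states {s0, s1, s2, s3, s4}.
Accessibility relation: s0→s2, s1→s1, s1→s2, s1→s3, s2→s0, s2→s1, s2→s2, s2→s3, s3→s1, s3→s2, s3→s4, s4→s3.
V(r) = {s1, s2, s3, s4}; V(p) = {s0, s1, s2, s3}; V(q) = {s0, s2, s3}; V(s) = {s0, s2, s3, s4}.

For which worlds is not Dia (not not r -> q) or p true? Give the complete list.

Let φ = not Dia (not not r -> q) or p. Evaluate φ at each world:
  s0 (successors {s2}): φ is true.
  s1 (successors {s1, s2, s3}): φ is true.
  s2 (successors {s0, s1, s2, s3}): φ is true.
  s3 (successors {s1, s2, s4}): φ is true.
  s4 (successors {s3}): φ is false.
For instance, at s0:
  At s0: not Dia (not not r -> q) is false, p is true, so not Dia (not not r -> q) or p is true.
    At s0: Dia (not not r -> q) is true, so not Dia (not not r -> q) is false.
      At s0: Dia (not not r -> q) requires not not r -> q at some successor in {s2}.
        not not r -> q holds at s2, so Dia (not not r -> q) is true at s0.
Satisfying worlds: {s0, s1, s2, s3}

s0, s1, s2, s3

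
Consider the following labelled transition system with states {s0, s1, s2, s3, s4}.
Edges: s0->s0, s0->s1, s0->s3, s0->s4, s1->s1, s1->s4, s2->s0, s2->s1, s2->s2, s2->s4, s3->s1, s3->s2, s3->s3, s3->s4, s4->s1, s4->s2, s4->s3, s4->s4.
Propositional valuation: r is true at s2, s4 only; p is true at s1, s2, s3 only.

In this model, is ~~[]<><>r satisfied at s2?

Yes

At s2: ~[]<><>r is false, so ~~[]<><>r is true.
  At s2: []<><>r is true, so ~[]<><>r is false.
    At s2: []<><>r requires <><>r at every successor {s0, s1, s2, s4}.
      At s0: <><>r is true.
      At s1: <><>r is true.
      At s2: <><>r is true.
      At s4: <><>r is true.
    So []<><>r is true at s2.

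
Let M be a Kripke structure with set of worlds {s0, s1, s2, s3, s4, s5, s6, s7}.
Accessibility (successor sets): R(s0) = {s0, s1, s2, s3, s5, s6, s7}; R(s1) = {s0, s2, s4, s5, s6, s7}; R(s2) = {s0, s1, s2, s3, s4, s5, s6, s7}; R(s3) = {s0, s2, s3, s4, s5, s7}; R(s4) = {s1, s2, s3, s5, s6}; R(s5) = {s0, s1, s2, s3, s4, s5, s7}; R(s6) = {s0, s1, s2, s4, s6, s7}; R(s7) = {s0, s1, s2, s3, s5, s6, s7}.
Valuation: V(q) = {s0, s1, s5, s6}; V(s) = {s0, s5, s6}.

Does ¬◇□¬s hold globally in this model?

Yes

Let φ = ¬◇□¬s. Evaluate φ at each world:
  s0 (successors {s0, s1, s2, s3, s5, s6, s7}): φ is true.
  s1 (successors {s0, s2, s4, s5, s6, s7}): φ is true.
  s2 (successors {s0, s1, s2, s3, s4, s5, s6, s7}): φ is true.
  s3 (successors {s0, s2, s3, s4, s5, s7}): φ is true.
  s4 (successors {s1, s2, s3, s5, s6}): φ is true.
  s5 (successors {s0, s1, s2, s3, s4, s5, s7}): φ is true.
  s6 (successors {s0, s1, s2, s4, s6, s7}): φ is true.
  s7 (successors {s0, s1, s2, s3, s5, s6, s7}): φ is true.
For instance, at s6:
  At s6: ◇□¬s is false, so ¬◇□¬s is true.
    At s6: ◇□¬s requires □¬s at some successor in {s0, s1, s2, s4, s6, s7}.
      At s0: □¬s is false.
      At s1: □¬s is false.
      At s2: □¬s is false.
      At s4: □¬s is false.
      At s6: □¬s is false.
      At s7: □¬s is false.
    So ◇□¬s is false at s6.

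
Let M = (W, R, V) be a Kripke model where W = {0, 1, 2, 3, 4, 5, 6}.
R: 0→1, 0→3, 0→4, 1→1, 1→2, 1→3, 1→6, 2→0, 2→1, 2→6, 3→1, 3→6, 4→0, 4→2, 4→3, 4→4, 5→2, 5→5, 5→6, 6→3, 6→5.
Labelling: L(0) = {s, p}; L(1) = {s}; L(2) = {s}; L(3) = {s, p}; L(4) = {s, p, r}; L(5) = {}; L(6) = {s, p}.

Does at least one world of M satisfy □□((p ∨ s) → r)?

No

Recall that □ψ holds at a world iff ψ holds at every accessible world, and ◇ψ holds iff ψ holds at some accessible world.
Let φ = □□((p ∨ s) → r). Evaluate φ at each world:
  0 (successors {1, 3, 4}): φ is false.
  1 (successors {1, 2, 3, 6}): φ is false.
  2 (successors {0, 1, 6}): φ is false.
  3 (successors {1, 6}): φ is false.
  4 (successors {0, 2, 3, 4}): φ is false.
  5 (successors {2, 5, 6}): φ is false.
  6 (successors {3, 5}): φ is false.
For instance, at 2:
  At 2: □□((p ∨ s) → r) requires □((p ∨ s) → r) at every successor {0, 1, 6}.
    □((p ∨ s) → r) fails at 0, so □□((p ∨ s) → r) is false at 2.
      At 0: □((p ∨ s) → r) requires (p ∨ s) → r at every successor {1, 3, 4}.
        (p ∨ s) → r fails at 1, so □((p ∨ s) → r) is false at 0.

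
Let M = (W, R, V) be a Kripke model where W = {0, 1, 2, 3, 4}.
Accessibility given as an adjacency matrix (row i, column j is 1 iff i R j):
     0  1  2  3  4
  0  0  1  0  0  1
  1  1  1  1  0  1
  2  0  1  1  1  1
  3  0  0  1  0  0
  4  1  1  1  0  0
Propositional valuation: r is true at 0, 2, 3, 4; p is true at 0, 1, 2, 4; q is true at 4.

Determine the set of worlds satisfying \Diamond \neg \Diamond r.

Let φ = \Diamond \neg \Diamond r. Evaluate φ at each world:
  0 (successors {1, 4}): φ is false.
  1 (successors {0, 1, 2, 4}): φ is false.
  2 (successors {1, 2, 3, 4}): φ is false.
  3 (successors {2}): φ is false.
  4 (successors {0, 1, 2}): φ is false.
For instance, at 2:
  At 2: \Diamond \neg \Diamond r requires \neg \Diamond r at some successor in {1, 2, 3, 4}.
    At 1: \neg \Diamond r is false.
    At 2: \neg \Diamond r is false.
    At 3: \neg \Diamond r is false.
    At 4: \neg \Diamond r is false.
  So \Diamond \neg \Diamond r is false at 2.
Satisfying worlds: none.

none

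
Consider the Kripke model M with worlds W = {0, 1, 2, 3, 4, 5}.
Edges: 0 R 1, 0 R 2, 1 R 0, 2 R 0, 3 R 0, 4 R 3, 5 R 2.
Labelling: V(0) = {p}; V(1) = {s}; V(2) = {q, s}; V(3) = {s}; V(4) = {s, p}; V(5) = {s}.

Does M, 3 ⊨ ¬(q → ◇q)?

At 3: q → ◇q is true, so ¬(q → ◇q) is false.
  At 3: q is false, ◇q is false, so q → ◇q is true.
    At 3: ◇q requires q at some successor in {0}.
      At 0: q is false.
    So ◇q is false at 3.

No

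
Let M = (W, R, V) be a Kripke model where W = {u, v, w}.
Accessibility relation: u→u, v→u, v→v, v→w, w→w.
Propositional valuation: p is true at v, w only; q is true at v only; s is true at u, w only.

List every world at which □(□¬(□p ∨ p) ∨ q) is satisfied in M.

u

Let φ = □(□¬(□p ∨ p) ∨ q). Evaluate φ at each world:
  u (successors {u}): φ is true.
  v (successors {u, v, w}): φ is false.
  w (successors {w}): φ is false.
For instance, at u:
  At u: □(□¬(□p ∨ p) ∨ q) requires □¬(□p ∨ p) ∨ q at every successor {u}.
      At u: □¬(□p ∨ p) is true, q is false, so □¬(□p ∨ p) ∨ q is true.
  So □(□¬(□p ∨ p) ∨ q) is true at u.
Satisfying worlds: {u}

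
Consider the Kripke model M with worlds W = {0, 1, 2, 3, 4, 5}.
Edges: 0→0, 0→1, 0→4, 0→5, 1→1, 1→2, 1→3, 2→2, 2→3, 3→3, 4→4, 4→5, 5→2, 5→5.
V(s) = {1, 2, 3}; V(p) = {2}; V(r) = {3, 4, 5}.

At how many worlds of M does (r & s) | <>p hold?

Recall that <>ψ holds at a world iff ψ holds at some accessible world.
Let φ = (r & s) | <>p. Evaluate φ at each world:
  0 (successors {0, 1, 4, 5}): φ is false.
  1 (successors {1, 2, 3}): φ is true.
  2 (successors {2, 3}): φ is true.
  3 (successors {3}): φ is true.
  4 (successors {4, 5}): φ is false.
  5 (successors {2, 5}): φ is true.
For instance, at 4:
  At 4: r & s is false, <>p is false, so (r & s) | <>p is false.
    At 4: <>p requires p at some successor in {4, 5}.
      At 4: p is false.
      At 5: p is false.
    So <>p is false at 4.
Satisfying worlds: {1, 2, 3, 5}

4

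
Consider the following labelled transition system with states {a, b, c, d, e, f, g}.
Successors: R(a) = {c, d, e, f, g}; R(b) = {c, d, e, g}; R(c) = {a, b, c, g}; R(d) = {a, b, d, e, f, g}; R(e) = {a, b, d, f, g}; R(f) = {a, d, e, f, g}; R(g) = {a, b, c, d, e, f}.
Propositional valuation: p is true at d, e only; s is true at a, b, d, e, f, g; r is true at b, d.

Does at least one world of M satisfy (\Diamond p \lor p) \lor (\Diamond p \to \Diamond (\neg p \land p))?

Let φ = (\Diamond p \lor p) \lor (\Diamond p \to \Diamond (\neg p \land p)). Evaluate φ at each world:
  a (successors {c, d, e, f, g}): φ is true.
  b (successors {c, d, e, g}): φ is true.
  c (successors {a, b, c, g}): φ is true.
  d (successors {a, b, d, e, f, g}): φ is true.
  e (successors {a, b, d, f, g}): φ is true.
  f (successors {a, d, e, f, g}): φ is true.
  g (successors {a, b, c, d, e, f}): φ is true.
Detail at a (witness):
  At a: \Diamond p \lor p is true, \Diamond p \to \Diamond (\neg p \land p) is false, so (\Diamond p \lor p) \lor (\Diamond p \to \Diamond (\neg p \land p)) is true.
    At a: \Diamond p is true, p is false, so \Diamond p \lor p is true.
      At a: \Diamond p requires p at some successor in {c, d, e, f, g}.
        p holds at d, so \Diamond p is true at a.
    At a: \Diamond p is true, \Diamond (\neg p \land p) is false, so \Diamond p \to \Diamond (\neg p \land p) is false.
      At a: \Diamond p requires p at some successor in {c, d, e, f, g}.
        p holds at d, so \Diamond p is true at a.
      At a: \Diamond (\neg p \land p) requires \neg p \land p at some successor in {c, d, e, f, g}.
        At c: \neg p \land p is false.
        At d: \neg p \land p is false.
        At e: \neg p \land p is false.
        At f: \neg p \land p is false.
        At g: \neg p \land p is false.
      So \Diamond (\neg p \land p) is false at a.

Yes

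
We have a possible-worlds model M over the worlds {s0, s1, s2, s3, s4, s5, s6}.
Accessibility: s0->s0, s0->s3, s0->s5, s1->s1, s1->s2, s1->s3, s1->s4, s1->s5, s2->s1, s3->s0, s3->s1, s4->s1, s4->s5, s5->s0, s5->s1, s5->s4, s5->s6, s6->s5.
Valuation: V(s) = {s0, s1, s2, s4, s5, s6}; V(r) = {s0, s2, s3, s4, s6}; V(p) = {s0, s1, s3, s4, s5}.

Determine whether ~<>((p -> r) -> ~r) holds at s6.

At s6: <>((p -> r) -> ~r) is true, so ~<>((p -> r) -> ~r) is false.
  At s6: <>((p -> r) -> ~r) requires (p -> r) -> ~r at some successor in {s5}.
    (p -> r) -> ~r holds at s5, so <>((p -> r) -> ~r) is true at s6.

No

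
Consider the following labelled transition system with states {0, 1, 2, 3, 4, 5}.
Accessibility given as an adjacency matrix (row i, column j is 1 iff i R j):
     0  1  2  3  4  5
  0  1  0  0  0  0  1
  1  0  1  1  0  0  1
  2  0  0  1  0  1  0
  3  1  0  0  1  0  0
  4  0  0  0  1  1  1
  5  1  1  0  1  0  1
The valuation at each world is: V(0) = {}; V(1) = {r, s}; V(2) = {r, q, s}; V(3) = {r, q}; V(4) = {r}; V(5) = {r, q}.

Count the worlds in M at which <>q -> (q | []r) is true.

5

Let φ = <>q -> (q | []r). Evaluate φ at each world:
  0 (successors {0, 5}): φ is false.
  1 (successors {1, 2, 5}): φ is true.
  2 (successors {2, 4}): φ is true.
  3 (successors {0, 3}): φ is true.
  4 (successors {3, 4, 5}): φ is true.
  5 (successors {0, 1, 3, 5}): φ is true.
For instance, at 3:
  At 3: <>q is true, q | []r is true, so <>q -> (q | []r) is true.
    At 3: <>q requires q at some successor in {0, 3}.
      q holds at 3, so <>q is true at 3.
    At 3: q is true, []r is false, so q | []r is true.
      At 3: []r requires r at every successor {0, 3}.
        r fails at 0, so []r is false at 3.
Satisfying worlds: {1, 2, 3, 4, 5}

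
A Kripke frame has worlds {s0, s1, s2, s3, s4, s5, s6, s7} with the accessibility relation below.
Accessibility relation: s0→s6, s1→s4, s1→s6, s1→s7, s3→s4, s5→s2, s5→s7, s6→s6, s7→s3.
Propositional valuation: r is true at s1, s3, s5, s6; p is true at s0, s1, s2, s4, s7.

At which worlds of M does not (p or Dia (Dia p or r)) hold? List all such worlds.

Let φ = not (p or Dia (Dia p or r)). Evaluate φ at each world:
  s0 (successors {s6}): φ is false.
  s1 (successors {s4, s6, s7}): φ is false.
  s2 (successors ∅): φ is false.
  s3 (successors {s4}): φ is true.
  s4 (successors ∅): φ is false.
  s5 (successors {s2, s7}): φ is true.
  s6 (successors {s6}): φ is false.
  s7 (successors {s3}): φ is false.
For instance, at s6:
  At s6: p or Dia (Dia p or r) is true, so not (p or Dia (Dia p or r)) is false.
    At s6: p is false, Dia (Dia p or r) is true, so p or Dia (Dia p or r) is true.
      At s6: Dia (Dia p or r) requires Dia p or r at some successor in {s6}.
        Dia p or r holds at s6, so Dia (Dia p or r) is true at s6.
Satisfying worlds: {s3, s5}

s3, s5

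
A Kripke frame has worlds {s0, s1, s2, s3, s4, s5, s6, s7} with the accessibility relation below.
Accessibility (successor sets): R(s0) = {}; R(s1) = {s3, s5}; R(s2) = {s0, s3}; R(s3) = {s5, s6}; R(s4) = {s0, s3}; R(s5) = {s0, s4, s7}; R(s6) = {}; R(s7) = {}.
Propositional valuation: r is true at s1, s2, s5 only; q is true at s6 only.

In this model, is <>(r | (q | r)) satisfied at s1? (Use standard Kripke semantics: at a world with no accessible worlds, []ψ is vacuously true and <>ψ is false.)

Recall that <>ψ holds at a world iff ψ holds at some accessible world.
At s1: <>(r | (q | r)) requires r | (q | r) at some successor in {s3, s5}.
  r | (q | r) holds at s5, so <>(r | (q | r)) is true at s1.

Yes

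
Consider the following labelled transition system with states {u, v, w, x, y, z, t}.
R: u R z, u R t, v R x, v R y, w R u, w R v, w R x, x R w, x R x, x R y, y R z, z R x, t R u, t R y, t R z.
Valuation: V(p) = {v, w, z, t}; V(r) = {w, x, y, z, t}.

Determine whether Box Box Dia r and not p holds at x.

Recall that Box ψ holds at a world iff ψ holds at every accessible world, and Dia ψ holds iff ψ holds at some accessible world.
At x: Box Box Dia r is true, not p is true, so Box Box Dia r and not p is true.
  At x: Box Box Dia r requires Box Dia r at every successor {w, x, y}.
      At w: Box Dia r requires Dia r at every successor {u, v, x}.
        At u: Dia r is true.
        At v: Dia r is true.
        At x: Dia r is true.
      So Box Dia r is true at w.
      At x: Box Dia r requires Dia r at every successor {w, x, y}.
        At w: Dia r is true.
        At x: Dia r is true.
        At y: Dia r is true.
      So Box Dia r is true at x.
      At y: Box Dia r requires Dia r at every successor {z}.
        At z: Dia r is true.
      So Box Dia r is true at y.
  So Box Box Dia r is true at x.

Yes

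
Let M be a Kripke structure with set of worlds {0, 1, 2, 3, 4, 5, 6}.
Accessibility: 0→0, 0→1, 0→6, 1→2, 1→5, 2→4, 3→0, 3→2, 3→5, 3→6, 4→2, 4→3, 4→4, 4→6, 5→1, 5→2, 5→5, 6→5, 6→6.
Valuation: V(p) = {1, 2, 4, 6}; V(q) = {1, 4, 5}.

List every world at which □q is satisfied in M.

Let φ = □q. Evaluate φ at each world:
  0 (successors {0, 1, 6}): φ is false.
  1 (successors {2, 5}): φ is false.
  2 (successors {4}): φ is true.
  3 (successors {0, 2, 5, 6}): φ is false.
  4 (successors {2, 3, 4, 6}): φ is false.
  5 (successors {1, 2, 5}): φ is false.
  6 (successors {5, 6}): φ is false.
For instance, at 6:
  At 6: □q requires q at every successor {5, 6}.
    q fails at 6, so □q is false at 6.
Satisfying worlds: {2}

2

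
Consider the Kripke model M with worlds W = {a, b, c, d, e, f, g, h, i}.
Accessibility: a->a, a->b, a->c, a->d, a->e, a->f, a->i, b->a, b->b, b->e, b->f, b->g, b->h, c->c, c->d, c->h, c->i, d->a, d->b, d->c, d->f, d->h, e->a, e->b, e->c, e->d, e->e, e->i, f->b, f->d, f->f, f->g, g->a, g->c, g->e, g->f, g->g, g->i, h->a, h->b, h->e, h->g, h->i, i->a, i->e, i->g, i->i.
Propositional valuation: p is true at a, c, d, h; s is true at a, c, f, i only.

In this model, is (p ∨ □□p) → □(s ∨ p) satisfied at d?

No

At d: p ∨ □□p is true, □(s ∨ p) is false, so (p ∨ □□p) → □(s ∨ p) is false.
  At d: p is true, □□p is false, so p ∨ □□p is true.
    At d: □□p requires □p at every successor {a, b, c, f, h}.
      □p fails at a, so □□p is false at d.
  At d: □(s ∨ p) requires s ∨ p at every successor {a, b, c, f, h}.
    s ∨ p fails at b, so □(s ∨ p) is false at d.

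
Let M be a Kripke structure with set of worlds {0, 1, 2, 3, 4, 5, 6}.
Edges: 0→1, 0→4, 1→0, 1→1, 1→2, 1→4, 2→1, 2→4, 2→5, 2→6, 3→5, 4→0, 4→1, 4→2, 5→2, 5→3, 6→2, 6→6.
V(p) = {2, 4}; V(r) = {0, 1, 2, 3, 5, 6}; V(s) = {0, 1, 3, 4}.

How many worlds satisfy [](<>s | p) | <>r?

Let φ = [](<>s | p) | <>r. Evaluate φ at each world:
  0 (successors {1, 4}): φ is true.
  1 (successors {0, 1, 2, 4}): φ is true.
  2 (successors {1, 4, 5, 6}): φ is true.
  3 (successors {5}): φ is true.
  4 (successors {0, 1, 2}): φ is true.
  5 (successors {2, 3}): φ is true.
  6 (successors {2, 6}): φ is true.
For instance, at 4:
  At 4: [](<>s | p) is true, <>r is true, so [](<>s | p) | <>r is true.
    At 4: [](<>s | p) requires <>s | p at every successor {0, 1, 2}.
      At 0: <>s | p is true.
      At 1: <>s | p is true.
      At 2: <>s | p is true.
    So [](<>s | p) is true at 4.
    At 4: <>r requires r at some successor in {0, 1, 2}.
      r holds at 0, so <>r is true at 4.
Satisfying worlds: {0, 1, 2, 3, 4, 5, 6}

7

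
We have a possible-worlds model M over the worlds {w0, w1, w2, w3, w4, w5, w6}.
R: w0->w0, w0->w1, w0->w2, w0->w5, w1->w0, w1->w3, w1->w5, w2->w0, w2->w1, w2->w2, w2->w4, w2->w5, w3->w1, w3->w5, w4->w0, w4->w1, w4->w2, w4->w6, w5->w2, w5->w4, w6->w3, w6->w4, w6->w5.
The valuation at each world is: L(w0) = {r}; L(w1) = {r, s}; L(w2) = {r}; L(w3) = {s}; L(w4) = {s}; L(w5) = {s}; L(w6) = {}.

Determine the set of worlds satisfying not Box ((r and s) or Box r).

Let φ = not Box ((r and s) or Box r). Evaluate φ at each world:
  w0 (successors {w0, w1, w2, w5}): φ is true.
  w1 (successors {w0, w3, w5}): φ is true.
  w2 (successors {w0, w1, w2, w4, w5}): φ is true.
  w3 (successors {w1, w5}): φ is true.
  w4 (successors {w0, w1, w2, w6}): φ is true.
  w5 (successors {w2, w4}): φ is true.
  w6 (successors {w3, w4, w5}): φ is true.
For instance, at w6:
  At w6: Box ((r and s) or Box r) is false, so not Box ((r and s) or Box r) is true.
    At w6: Box ((r and s) or Box r) requires (r and s) or Box r at every successor {w3, w4, w5}.
      (r and s) or Box r fails at w3, so Box ((r and s) or Box r) is false at w6.
Satisfying worlds: {w0, w1, w2, w3, w4, w5, w6}

w0, w1, w2, w3, w4, w5, w6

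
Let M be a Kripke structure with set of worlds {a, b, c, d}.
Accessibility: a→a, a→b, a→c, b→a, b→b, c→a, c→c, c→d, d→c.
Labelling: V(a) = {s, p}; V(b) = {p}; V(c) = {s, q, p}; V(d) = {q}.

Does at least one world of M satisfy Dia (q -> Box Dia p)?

Yes

Let φ = Dia (q -> Box Dia p). Evaluate φ at each world:
  a (successors {a, b, c}): φ is true.
  b (successors {a, b}): φ is true.
  c (successors {a, c, d}): φ is true.
  d (successors {c}): φ is true.
Detail at a (witness):
  At a: Dia (q -> Box Dia p) requires q -> Box Dia p at some successor in {a, b, c}.
    q -> Box Dia p holds at a, so Dia (q -> Box Dia p) is true at a.
      At a: q is false, Box Dia p is true, so q -> Box Dia p is true.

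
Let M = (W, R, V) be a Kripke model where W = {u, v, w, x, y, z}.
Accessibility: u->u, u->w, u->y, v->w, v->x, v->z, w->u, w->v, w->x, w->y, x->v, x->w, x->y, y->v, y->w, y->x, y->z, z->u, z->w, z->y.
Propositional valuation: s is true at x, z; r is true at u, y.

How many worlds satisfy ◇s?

3

Recall that ◇ψ holds at a world iff ψ holds at some accessible world.
Let φ = ◇s. Evaluate φ at each world:
  u (successors {u, w, y}): φ is false.
  v (successors {w, x, z}): φ is true.
  w (successors {u, v, x, y}): φ is true.
  x (successors {v, w, y}): φ is false.
  y (successors {v, w, x, z}): φ is true.
  z (successors {u, w, y}): φ is false.
For instance, at u:
  At u: ◇s requires s at some successor in {u, w, y}.
    At u: s is false.
    At w: s is false.
    At y: s is false.
  So ◇s is false at u.
Satisfying worlds: {v, w, y}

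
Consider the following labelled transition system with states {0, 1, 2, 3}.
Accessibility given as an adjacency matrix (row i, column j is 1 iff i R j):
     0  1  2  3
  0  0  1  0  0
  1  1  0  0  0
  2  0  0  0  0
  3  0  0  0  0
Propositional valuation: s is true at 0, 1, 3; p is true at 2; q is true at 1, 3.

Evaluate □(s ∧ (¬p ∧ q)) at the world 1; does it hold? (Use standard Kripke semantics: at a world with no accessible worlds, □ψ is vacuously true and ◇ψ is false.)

No

Recall that □ψ holds at a world iff ψ holds at every accessible world, and ◇ψ holds iff ψ holds at some accessible world.
At 1: □(s ∧ (¬p ∧ q)) requires s ∧ (¬p ∧ q) at every successor {0}.
  s ∧ (¬p ∧ q) fails at 0, so □(s ∧ (¬p ∧ q)) is false at 1.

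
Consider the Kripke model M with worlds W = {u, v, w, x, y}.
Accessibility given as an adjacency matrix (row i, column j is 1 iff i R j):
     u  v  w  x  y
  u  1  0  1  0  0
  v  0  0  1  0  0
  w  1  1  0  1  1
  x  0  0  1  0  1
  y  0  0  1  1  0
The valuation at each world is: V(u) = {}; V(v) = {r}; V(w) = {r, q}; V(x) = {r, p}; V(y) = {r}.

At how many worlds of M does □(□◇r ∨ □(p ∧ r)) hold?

Let φ = □(□◇r ∨ □(p ∧ r)). Evaluate φ at each world:
  u (successors {u, w}): φ is true.
  v (successors {w}): φ is true.
  w (successors {u, v, x, y}): φ is true.
  x (successors {w, y}): φ is true.
  y (successors {w, x}): φ is true.
For instance, at v:
  At v: □(□◇r ∨ □(p ∧ r)) requires □◇r ∨ □(p ∧ r) at every successor {w}.
      At w: □◇r is true, □(p ∧ r) is false, so □◇r ∨ □(p ∧ r) is true.
  So □(□◇r ∨ □(p ∧ r)) is true at v.
Satisfying worlds: {u, v, w, x, y}

5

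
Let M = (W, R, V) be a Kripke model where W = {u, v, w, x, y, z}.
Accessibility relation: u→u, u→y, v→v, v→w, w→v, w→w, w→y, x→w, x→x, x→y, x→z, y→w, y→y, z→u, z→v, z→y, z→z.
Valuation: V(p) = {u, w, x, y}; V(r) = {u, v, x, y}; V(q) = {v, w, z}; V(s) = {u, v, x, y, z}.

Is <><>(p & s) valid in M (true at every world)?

Yes

Let φ = <><>(p & s). Evaluate φ at each world:
  u (successors {u, y}): φ is true.
  v (successors {v, w}): φ is true.
  w (successors {v, w, y}): φ is true.
  x (successors {w, x, y, z}): φ is true.
  y (successors {w, y}): φ is true.
  z (successors {u, v, y, z}): φ is true.
For instance, at u:
  At u: <><>(p & s) requires <>(p & s) at some successor in {u, y}.
    <>(p & s) holds at u, so <><>(p & s) is true at u.
      At u: <>(p & s) requires p & s at some successor in {u, y}.
        p & s holds at u, so <>(p & s) is true at u.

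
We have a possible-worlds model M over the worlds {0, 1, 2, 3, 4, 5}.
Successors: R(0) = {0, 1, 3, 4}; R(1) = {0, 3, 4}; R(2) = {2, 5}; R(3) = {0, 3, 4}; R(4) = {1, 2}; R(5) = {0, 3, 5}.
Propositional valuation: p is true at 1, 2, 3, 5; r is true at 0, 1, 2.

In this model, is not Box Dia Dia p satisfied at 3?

Recall that Box ψ holds at a world iff ψ holds at every accessible world, and Dia ψ holds iff ψ holds at some accessible world.
At 3: Box Dia Dia p is true, so not Box Dia Dia p is false.
  At 3: Box Dia Dia p requires Dia Dia p at every successor {0, 3, 4}.
      At 0: Dia Dia p requires Dia p at some successor in {0, 1, 3, 4}.
        Dia p holds at 0, so Dia Dia p is true at 0.
      At 3: Dia Dia p requires Dia p at some successor in {0, 3, 4}.
        Dia p holds at 0, so Dia Dia p is true at 3.
      At 4: Dia Dia p requires Dia p at some successor in {1, 2}.
        Dia p holds at 1, so Dia Dia p is true at 4.
  So Box Dia Dia p is true at 3.

No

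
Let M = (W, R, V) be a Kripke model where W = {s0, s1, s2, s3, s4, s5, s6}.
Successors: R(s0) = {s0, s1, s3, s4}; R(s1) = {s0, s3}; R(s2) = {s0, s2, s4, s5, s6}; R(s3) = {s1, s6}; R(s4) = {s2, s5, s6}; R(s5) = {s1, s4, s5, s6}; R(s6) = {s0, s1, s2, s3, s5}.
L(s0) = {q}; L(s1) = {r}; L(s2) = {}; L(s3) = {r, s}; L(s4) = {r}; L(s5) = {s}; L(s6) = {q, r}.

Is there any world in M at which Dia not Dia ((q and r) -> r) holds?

No

Let φ = Dia not Dia ((q and r) -> r). Evaluate φ at each world:
  s0 (successors {s0, s1, s3, s4}): φ is false.
  s1 (successors {s0, s3}): φ is false.
  s2 (successors {s0, s2, s4, s5, s6}): φ is false.
  s3 (successors {s1, s6}): φ is false.
  s4 (successors {s2, s5, s6}): φ is false.
  s5 (successors {s1, s4, s5, s6}): φ is false.
  s6 (successors {s0, s1, s2, s3, s5}): φ is false.
For instance, at s5:
  At s5: Dia not Dia ((q and r) -> r) requires not Dia ((q and r) -> r) at some successor in {s1, s4, s5, s6}.
    At s1: not Dia ((q and r) -> r) is false.
    At s4: not Dia ((q and r) -> r) is false.
    At s5: not Dia ((q and r) -> r) is false.
    At s6: not Dia ((q and r) -> r) is false.
  So Dia not Dia ((q and r) -> r) is false at s5.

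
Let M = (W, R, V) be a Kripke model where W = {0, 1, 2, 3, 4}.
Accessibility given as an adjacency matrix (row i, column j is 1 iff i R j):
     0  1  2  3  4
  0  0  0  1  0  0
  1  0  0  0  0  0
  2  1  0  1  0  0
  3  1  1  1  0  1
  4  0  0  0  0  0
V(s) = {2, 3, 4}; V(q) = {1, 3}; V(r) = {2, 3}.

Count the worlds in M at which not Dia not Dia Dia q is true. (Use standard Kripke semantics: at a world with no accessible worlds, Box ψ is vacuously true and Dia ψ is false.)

2

Let φ = not Dia not Dia Dia q. Evaluate φ at each world:
  0 (successors {2}): φ is false.
  1 (successors ∅): φ is true.
  2 (successors {0, 2}): φ is false.
  3 (successors {0, 1, 2, 4}): φ is false.
  4 (successors ∅): φ is true.
For instance, at 0:
  At 0: Dia not Dia Dia q is true, so not Dia not Dia Dia q is false.
    At 0: Dia not Dia Dia q requires not Dia Dia q at some successor in {2}.
      not Dia Dia q holds at 2, so Dia not Dia Dia q is true at 0.
Satisfying worlds: {1, 4}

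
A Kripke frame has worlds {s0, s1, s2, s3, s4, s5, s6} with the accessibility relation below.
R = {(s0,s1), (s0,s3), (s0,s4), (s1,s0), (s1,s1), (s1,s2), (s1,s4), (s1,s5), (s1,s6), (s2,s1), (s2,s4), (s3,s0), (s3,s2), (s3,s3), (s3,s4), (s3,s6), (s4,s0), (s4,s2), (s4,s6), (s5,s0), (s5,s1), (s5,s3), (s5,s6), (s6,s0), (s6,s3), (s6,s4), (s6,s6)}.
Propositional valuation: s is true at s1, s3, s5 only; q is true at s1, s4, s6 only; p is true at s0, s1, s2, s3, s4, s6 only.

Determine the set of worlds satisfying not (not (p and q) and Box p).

Let φ = not (not (p and q) and Box p). Evaluate φ at each world:
  s0 (successors {s1, s3, s4}): φ is false.
  s1 (successors {s0, s1, s2, s4, s5, s6}): φ is true.
  s2 (successors {s1, s4}): φ is false.
  s3 (successors {s0, s2, s3, s4, s6}): φ is false.
  s4 (successors {s0, s2, s6}): φ is true.
  s5 (successors {s0, s1, s3, s6}): φ is false.
  s6 (successors {s0, s3, s4, s6}): φ is true.
For instance, at s3:
  At s3: not (p and q) and Box p is true, so not (not (p and q) and Box p) is false.
    At s3: not (p and q) is true, Box p is true, so not (p and q) and Box p is true.
      At s3: Box p requires p at every successor {s0, s2, s3, s4, s6}.
        At s0: p is true.
        At s2: p is true.
        At s3: p is true.
        At s4: p is true.
        At s6: p is true.
      So Box p is true at s3.
Satisfying worlds: {s1, s4, s6}

s1, s4, s6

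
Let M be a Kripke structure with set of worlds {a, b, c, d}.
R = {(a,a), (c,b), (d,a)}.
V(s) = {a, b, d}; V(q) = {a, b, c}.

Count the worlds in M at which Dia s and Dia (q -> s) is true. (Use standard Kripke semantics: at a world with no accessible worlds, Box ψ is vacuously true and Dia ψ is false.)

3

Let φ = Dia s and Dia (q -> s). Evaluate φ at each world:
  a (successors {a}): φ is true.
  b (successors ∅): φ is false.
  c (successors {b}): φ is true.
  d (successors {a}): φ is true.
For instance, at a:
  At a: Dia s is true, Dia (q -> s) is true, so Dia s and Dia (q -> s) is true.
    At a: Dia s requires s at some successor in {a}.
      s holds at a, so Dia s is true at a.
    At a: Dia (q -> s) requires q -> s at some successor in {a}.
      q -> s holds at a, so Dia (q -> s) is true at a.
Satisfying worlds: {a, c, d}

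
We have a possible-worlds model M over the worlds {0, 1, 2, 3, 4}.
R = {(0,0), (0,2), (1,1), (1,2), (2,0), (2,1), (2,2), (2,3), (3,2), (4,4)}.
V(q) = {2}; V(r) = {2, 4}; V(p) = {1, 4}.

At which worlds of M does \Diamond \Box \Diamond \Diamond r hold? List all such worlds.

Recall that \Box ψ holds at a world iff ψ holds at every accessible world, and \Diamond ψ holds iff ψ holds at some accessible world.
Let φ = \Diamond \Box \Diamond \Diamond r. Evaluate φ at each world:
  0 (successors {0, 2}): φ is true.
  1 (successors {1, 2}): φ is true.
  2 (successors {0, 1, 2, 3}): φ is true.
  3 (successors {2}): φ is true.
  4 (successors {4}): φ is true.
For instance, at 0:
  At 0: \Diamond \Box \Diamond \Diamond r requires \Box \Diamond \Diamond r at some successor in {0, 2}.
    \Box \Diamond \Diamond r holds at 0, so \Diamond \Box \Diamond \Diamond r is true at 0.
      At 0: \Box \Diamond \Diamond r requires \Diamond \Diamond r at every successor {0, 2}.
        At 0: \Diamond \Diamond r is true.
        At 2: \Diamond \Diamond r is true.
      So \Box \Diamond \Diamond r is true at 0.
Satisfying worlds: {0, 1, 2, 3, 4}

0, 1, 2, 3, 4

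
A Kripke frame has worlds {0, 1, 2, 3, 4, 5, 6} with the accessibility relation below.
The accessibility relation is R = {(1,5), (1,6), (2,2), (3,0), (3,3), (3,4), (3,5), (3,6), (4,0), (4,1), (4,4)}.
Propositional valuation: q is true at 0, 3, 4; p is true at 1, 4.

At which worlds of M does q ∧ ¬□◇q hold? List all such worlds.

Let φ = q ∧ ¬□◇q. Evaluate φ at each world:
  0 (successors ∅): φ is false.
  1 (successors {5, 6}): φ is false.
  2 (successors {2}): φ is false.
  3 (successors {0, 3, 4, 5, 6}): φ is true.
  4 (successors {0, 1, 4}): φ is true.
  5 (successors ∅): φ is false.
  6 (successors ∅): φ is false.
For instance, at 3:
  At 3: q is true, ¬□◇q is true, so q ∧ ¬□◇q is true.
    At 3: □◇q is false, so ¬□◇q is true.
      At 3: □◇q requires ◇q at every successor {0, 3, 4, 5, 6}.
        ◇q fails at 0, so □◇q is false at 3.
Satisfying worlds: {3, 4}

3, 4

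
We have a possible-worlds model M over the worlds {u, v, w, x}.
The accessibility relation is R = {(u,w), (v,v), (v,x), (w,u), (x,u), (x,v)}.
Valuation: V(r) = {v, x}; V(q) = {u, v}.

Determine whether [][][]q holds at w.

Yes

At w: [][][]q requires [][]q at every successor {u}.
    At u: [][]q requires []q at every successor {w}.
      At w: []q is true.
    So [][]q is true at u.
So [][][]q is true at w.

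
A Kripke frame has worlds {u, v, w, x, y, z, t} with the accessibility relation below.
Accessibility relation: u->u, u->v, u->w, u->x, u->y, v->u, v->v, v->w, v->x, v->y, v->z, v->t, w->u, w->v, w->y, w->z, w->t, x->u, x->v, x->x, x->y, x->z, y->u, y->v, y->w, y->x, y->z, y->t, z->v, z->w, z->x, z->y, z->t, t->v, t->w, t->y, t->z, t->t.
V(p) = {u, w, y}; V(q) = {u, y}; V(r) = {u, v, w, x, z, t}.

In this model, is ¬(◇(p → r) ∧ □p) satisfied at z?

Recall that □ψ holds at a world iff ψ holds at every accessible world, and ◇ψ holds iff ψ holds at some accessible world.
At z: ◇(p → r) ∧ □p is false, so ¬(◇(p → r) ∧ □p) is true.
  At z: ◇(p → r) is true, □p is false, so ◇(p → r) ∧ □p is false.
    At z: ◇(p → r) requires p → r at some successor in {v, w, x, y, t}.
      p → r holds at v, so ◇(p → r) is true at z.
    At z: □p requires p at every successor {v, w, x, y, t}.
      p fails at v, so □p is false at z.

Yes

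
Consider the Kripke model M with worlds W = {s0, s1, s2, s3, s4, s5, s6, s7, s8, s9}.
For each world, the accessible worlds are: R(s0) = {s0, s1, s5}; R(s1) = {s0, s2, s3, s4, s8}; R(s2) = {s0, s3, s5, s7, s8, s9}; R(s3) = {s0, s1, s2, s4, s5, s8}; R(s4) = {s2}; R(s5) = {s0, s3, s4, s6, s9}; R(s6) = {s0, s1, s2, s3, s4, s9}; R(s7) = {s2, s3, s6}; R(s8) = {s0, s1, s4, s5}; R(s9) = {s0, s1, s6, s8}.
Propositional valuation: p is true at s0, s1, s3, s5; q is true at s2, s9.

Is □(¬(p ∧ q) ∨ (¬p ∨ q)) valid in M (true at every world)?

Yes

Let φ = □(¬(p ∧ q) ∨ (¬p ∨ q)). Evaluate φ at each world:
  s0 (successors {s0, s1, s5}): φ is true.
  s1 (successors {s0, s2, s3, s4, s8}): φ is true.
  s2 (successors {s0, s3, s5, s7, s8, s9}): φ is true.
  s3 (successors {s0, s1, s2, s4, s5, s8}): φ is true.
  s4 (successors {s2}): φ is true.
  s5 (successors {s0, s3, s4, s6, s9}): φ is true.
  s6 (successors {s0, s1, s2, s3, s4, s9}): φ is true.
  s7 (successors {s2, s3, s6}): φ is true.
  s8 (successors {s0, s1, s4, s5}): φ is true.
  s9 (successors {s0, s1, s6, s8}): φ is true.
For instance, at s7:
  At s7: □(¬(p ∧ q) ∨ (¬p ∨ q)) requires ¬(p ∧ q) ∨ (¬p ∨ q) at every successor {s2, s3, s6}.
    At s2: ¬(p ∧ q) ∨ (¬p ∨ q) is true.
    At s3: ¬(p ∧ q) ∨ (¬p ∨ q) is true.
    At s6: ¬(p ∧ q) ∨ (¬p ∨ q) is true.
  So □(¬(p ∧ q) ∨ (¬p ∨ q)) is true at s7.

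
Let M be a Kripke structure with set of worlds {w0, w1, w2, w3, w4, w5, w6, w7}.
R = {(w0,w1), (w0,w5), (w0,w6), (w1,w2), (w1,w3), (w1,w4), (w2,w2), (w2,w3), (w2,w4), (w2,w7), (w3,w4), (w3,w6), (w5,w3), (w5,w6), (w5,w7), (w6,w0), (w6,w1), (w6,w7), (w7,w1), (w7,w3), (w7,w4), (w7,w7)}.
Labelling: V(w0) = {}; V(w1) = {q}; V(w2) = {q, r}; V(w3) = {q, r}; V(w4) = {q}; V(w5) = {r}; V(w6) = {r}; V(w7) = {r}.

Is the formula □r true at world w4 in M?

At w4: no accessible worlds, so □r holds vacuously.

Yes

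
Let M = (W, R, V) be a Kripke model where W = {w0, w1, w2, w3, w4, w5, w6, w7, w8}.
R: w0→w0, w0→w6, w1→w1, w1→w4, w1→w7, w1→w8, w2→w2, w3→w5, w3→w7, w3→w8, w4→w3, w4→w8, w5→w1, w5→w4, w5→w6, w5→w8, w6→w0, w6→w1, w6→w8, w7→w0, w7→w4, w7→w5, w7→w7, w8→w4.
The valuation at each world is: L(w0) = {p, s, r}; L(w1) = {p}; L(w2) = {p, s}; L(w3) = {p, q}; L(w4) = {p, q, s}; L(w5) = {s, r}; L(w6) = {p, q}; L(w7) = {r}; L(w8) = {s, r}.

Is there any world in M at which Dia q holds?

Yes

Let φ = Dia q. Evaluate φ at each world:
  w0 (successors {w0, w6}): φ is true.
  w1 (successors {w1, w4, w7, w8}): φ is true.
  w2 (successors {w2}): φ is false.
  w3 (successors {w5, w7, w8}): φ is false.
  w4 (successors {w3, w8}): φ is true.
  w5 (successors {w1, w4, w6, w8}): φ is true.
  w6 (successors {w0, w1, w8}): φ is false.
  w7 (successors {w0, w4, w5, w7}): φ is true.
  w8 (successors {w4}): φ is true.
Detail at w0 (witness):
  At w0: Dia q requires q at some successor in {w0, w6}.
    q holds at w6, so Dia q is true at w0.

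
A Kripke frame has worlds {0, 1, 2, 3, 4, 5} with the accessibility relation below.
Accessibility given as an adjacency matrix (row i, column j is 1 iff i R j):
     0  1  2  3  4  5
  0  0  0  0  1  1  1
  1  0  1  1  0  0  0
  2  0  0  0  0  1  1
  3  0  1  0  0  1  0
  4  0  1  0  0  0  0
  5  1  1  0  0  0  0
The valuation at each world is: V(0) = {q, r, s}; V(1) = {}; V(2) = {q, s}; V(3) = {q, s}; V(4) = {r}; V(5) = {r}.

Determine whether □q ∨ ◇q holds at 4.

No

At 4: □q is false, ◇q is false, so □q ∨ ◇q is false.
  At 4: □q requires q at every successor {1}.
    q fails at 1, so □q is false at 4.
  At 4: ◇q requires q at some successor in {1}.
    At 1: q is false.
  So ◇q is false at 4.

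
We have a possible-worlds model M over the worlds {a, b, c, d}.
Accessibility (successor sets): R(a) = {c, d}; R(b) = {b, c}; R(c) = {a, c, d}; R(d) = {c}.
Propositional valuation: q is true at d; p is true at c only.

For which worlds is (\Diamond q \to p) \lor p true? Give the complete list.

Recall that \Diamond ψ holds at a world iff ψ holds at some accessible world.
Let φ = (\Diamond q \to p) \lor p. Evaluate φ at each world:
  a (successors {c, d}): φ is false.
  b (successors {b, c}): φ is true.
  c (successors {a, c, d}): φ is true.
  d (successors {c}): φ is true.
For instance, at b:
  At b: \Diamond q \to p is true, p is false, so (\Diamond q \to p) \lor p is true.
    At b: \Diamond q is false, p is false, so \Diamond q \to p is true.
      At b: \Diamond q requires q at some successor in {b, c}.
        At b: q is false.
        At c: q is false.
      So \Diamond q is false at b.
Satisfying worlds: {b, c, d}

b, c, d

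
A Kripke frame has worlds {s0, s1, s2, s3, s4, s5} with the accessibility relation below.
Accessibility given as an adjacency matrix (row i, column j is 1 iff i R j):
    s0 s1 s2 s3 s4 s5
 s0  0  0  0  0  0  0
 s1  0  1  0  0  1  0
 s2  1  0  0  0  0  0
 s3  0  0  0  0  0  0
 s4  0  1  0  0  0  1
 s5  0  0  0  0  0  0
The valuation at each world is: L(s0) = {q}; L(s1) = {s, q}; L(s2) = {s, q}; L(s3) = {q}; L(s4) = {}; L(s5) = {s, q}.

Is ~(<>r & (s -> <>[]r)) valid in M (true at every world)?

Yes

Let φ = ~(<>r & (s -> <>[]r)). Evaluate φ at each world:
  s0 (successors ∅): φ is true.
  s1 (successors {s1, s4}): φ is true.
  s2 (successors {s0}): φ is true.
  s3 (successors ∅): φ is true.
  s4 (successors {s1, s5}): φ is true.
  s5 (successors ∅): φ is true.
For instance, at s4:
  At s4: <>r & (s -> <>[]r) is false, so ~(<>r & (s -> <>[]r)) is true.
    At s4: <>r is false, s -> <>[]r is true, so <>r & (s -> <>[]r) is false.
      At s4: <>r requires r at some successor in {s1, s5}.
        At s1: r is false.
        At s5: r is false.
      So <>r is false at s4.
      At s4: s is false, <>[]r is true, so s -> <>[]r is true.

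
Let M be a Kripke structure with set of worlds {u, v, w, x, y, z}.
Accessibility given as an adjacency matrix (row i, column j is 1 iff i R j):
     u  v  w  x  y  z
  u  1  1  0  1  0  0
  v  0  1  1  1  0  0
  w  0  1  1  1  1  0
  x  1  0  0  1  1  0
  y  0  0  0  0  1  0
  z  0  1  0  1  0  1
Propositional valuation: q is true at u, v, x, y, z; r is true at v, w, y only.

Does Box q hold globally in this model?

Recall that Box ψ holds at a world iff ψ holds at every accessible world, and Dia ψ holds iff ψ holds at some accessible world.
Let φ = Box q. Evaluate φ at each world:
  u (successors {u, v, x}): φ is true.
  v (successors {v, w, x}): φ is false.
  w (successors {v, w, x, y}): φ is false.
  x (successors {u, x, y}): φ is true.
  y (successors {y}): φ is true.
  z (successors {v, x, z}): φ is true.
Detail at v (counterexample):
  At v: Box q requires q at every successor {v, w, x}.
    q fails at w, so Box q is false at v.

No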